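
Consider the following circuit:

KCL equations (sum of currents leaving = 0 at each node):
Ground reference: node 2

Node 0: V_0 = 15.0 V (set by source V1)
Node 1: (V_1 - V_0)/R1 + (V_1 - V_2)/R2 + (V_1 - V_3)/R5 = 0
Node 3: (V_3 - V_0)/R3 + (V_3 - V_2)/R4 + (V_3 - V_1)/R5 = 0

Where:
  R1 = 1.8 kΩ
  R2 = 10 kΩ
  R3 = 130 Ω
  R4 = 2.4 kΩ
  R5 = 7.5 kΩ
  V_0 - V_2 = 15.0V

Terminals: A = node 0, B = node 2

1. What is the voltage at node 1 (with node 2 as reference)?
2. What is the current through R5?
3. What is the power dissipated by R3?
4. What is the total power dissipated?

Nodal analysis, taking node 2 as the 0 V reference.
Source V1 fixes V_0 = 15 V.
KCL at each unknown node (sum of currents leaving = 0; resistances in Ω):
  Node 1: (V_1 - 15)/1800 + (V_1 - 0)/10000 + (V_1 - V_3)/7500 = 0
  Node 3: (V_3 - 15)/130 + (V_3 - 0)/2400 + (V_3 - V_1)/7500 = 0
Collecting terms (coefficients in siemens):
  0.0007889·V_1 - 0.0001333·V_3 = 0.008333
  0.008242·V_3 - 0.0001333·V_1 = 0.1154
Determinant D = (0.0007889)(0.008242) - (-0.0001333)(-0.0001333) = 0.000006484
V_1 = [(0.008333)(0.008242) - (-0.0001333)(0.1154)]/D = 12.96 V
V_3 = [(0.0007889)(0.1154) - (0.008333)(-0.0001333)]/D = 14.21 V
Part 1:
  Read off the nodal solution: V_1 = 12.96 V
Part 2:
  I_R5 = (V_1 - V_3)/R5 = (12.96 - 14.21)/7500 = -0.0001659 A
  Magnitude: I_R5 = 0.0001659 A
Part 3:
  I_R3 = (V_0 - V_3)/R3 = (15 - 14.21)/130 = 0.006086 A
  P_R3 = I_R3² × R3 = (0.006086)² × 130 = 0.004815 W
Part 4:
  Power in each resistor, P = (ΔV)²/R:
    P_R1 = (15 - 12.96)²/1800 = 0.002301 W
    P_R2 = (12.96 - 0)²/10000 = 0.01681 W
    P_R3 = (15 - 14.21)²/130 = 0.004815 W
    P_R4 = (0 - 14.21)²/2400 = 0.08412 W
    P_R5 = (12.96 - 14.21)²/7500 = 0.0002063 W
  P_total = P_R1 + P_R2 + P_R3 + P_R4 + P_R5 = 0.1083 W

Final answers:
1. V_1 = 12.96 V
2. I_R5 = 0.0001659 A
3. P_R3 = 0.004815 W
4. P_total = 0.1083 W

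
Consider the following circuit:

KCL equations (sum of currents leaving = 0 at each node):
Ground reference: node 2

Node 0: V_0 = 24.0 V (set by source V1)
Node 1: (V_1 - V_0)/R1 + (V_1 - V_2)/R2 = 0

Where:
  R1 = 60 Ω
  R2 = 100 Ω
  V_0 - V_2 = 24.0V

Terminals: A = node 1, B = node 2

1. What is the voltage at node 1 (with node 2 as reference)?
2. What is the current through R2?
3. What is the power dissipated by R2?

Nodal analysis, taking node 2 as the 0 V reference.
Source V1 fixes V_0 = 24 V.
KCL at each unknown node (sum of currents leaving = 0; resistances in Ω):
  Node 1: (V_1 - 24)/60 + (V_1 - 0)/100 = 0
Collecting terms: 0.02667 × V_1 = 0.4  =>  V_1 = 15 V
Part 1:
  Read off the nodal solution: V_1 = 15 V
Part 2:
  I_R2 = (V_1 - V_2)/R2 = (15 - 0)/100 = 0.15 A
  Magnitude: I_R2 = 0.15 A
Part 3:
  I_R2 = (V_1 - V_2)/R2 = (15 - 0)/100 = 0.15 A
  P_R2 = I_R2² × R2 = (0.15)² × 100 = 2.25 W

Final answers:
1. V_1 = 15 V
2. I_R2 = 0.15 A
3. P_R2 = 2.25 W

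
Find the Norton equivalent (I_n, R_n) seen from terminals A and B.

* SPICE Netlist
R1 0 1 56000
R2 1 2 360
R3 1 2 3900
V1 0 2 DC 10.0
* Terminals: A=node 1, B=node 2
Find the Thévenin equivalent first; then I_n = V_th/R_th and R_n = R_th.
Step 1 — V_th is the open-circuit voltage V_A - V_B (nothing connected across the terminals).
Nodal analysis, taking node 2 as the 0 V reference.
Source V1 fixes V_0 = 10 V.
KCL at each unknown node (sum of currents leaving = 0; resistances in Ω):
  Node 1: (V_1 - 10)/56000 + (V_1 - 0)/360 + (V_1 - 0)/3900 = 0
Collecting terms: 0.003052 × V_1 = 0.0001786  =>  V_1 = 0.05851 V
V_th = V_1 - V_2 = 0.05851 - 0 = 0.05851 V
Step 2 — R_th: zero the source — replace V1 by a short circuit (node 2 merges into node 0) — and find the resistance seen between A (node 1) and B (node 0).
Reduce the network between node 1 (A) and node 0 (B) by series/parallel combination:
  Rp1 = R1 ‖ R2 ‖ R3 (parallel, all between nodes 0 and 1) = 1/(1/56000 + 1/360 + 1/3900) = 327.6 Ω
R_th = 327.6 Ω
I_n = V_th/R_th = 0.05851/327.6 = 0.0001786 A, and R_n = R_th = 327.6 Ω

Final answer: I_n = 0.0001786 A, R_n = 327.6 Ω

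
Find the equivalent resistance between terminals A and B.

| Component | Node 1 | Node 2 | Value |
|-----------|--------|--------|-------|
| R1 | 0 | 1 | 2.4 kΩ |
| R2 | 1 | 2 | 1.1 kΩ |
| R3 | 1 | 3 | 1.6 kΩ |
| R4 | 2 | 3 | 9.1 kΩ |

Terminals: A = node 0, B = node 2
Reduce the network between node 0 (A) and node 2 (B) by series/parallel combination:
  Rs1 = R3 + R4 (series, joined only at node 3) = 1600 + 9100 = 10700 Ω
  Rp1 = R2 ‖ Rs1 (parallel, both between nodes 1 and 2) = 1/(1/1100 + 1/10700) = 997.5 Ω
  Rs2 = R1 + Rp1 (series, joined only at node 1) = 2400 + 997.5 = 3397 Ω
R_eq = 3.397 kΩ

Final answer: 3.397 kΩ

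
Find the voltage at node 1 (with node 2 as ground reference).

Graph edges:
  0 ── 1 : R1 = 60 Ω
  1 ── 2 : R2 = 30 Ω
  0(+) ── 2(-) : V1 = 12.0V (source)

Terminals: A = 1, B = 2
Nodal analysis, taking node 2 as the 0 V reference.
Source V1 fixes V_0 = 12 V.
KCL at each unknown node (sum of currents leaving = 0; resistances in Ω):
  Node 1: (V_1 - 12)/60 + (V_1 - 0)/30 = 0
Collecting terms: 0.05 × V_1 = 0.2  =>  V_1 = 4 V
The requested potential is V_1 = 4 V.

Final answer: V_1 = 4 V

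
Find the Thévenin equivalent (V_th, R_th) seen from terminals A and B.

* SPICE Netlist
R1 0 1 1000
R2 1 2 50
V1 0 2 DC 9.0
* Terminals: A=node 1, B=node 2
Step 1 — V_th is the open-circuit voltage V_A - V_B (nothing connected across the terminals).
Nodal analysis, taking node 2 as the 0 V reference.
Source V1 fixes V_0 = 9 V.
KCL at each unknown node (sum of currents leaving = 0; resistances in Ω):
  Node 1: (V_1 - 9)/1000 + (V_1 - 0)/50 = 0
Collecting terms: 0.021 × V_1 = 0.009  =>  V_1 = 0.4286 V
V_th = V_1 - V_2 = 0.4286 - 0 = 0.4286 V
Step 2 — R_th: zero the source — replace V1 by a short circuit (node 2 merges into node 0) — and find the resistance seen between A (node 1) and B (node 0).
Reduce the network between node 1 (A) and node 0 (B) by series/parallel combination:
  Rp1 = R1 ‖ R2 (parallel, both between nodes 0 and 1) = 1/(1/1000 + 1/50) = 47.62 Ω
R_th = 47.62 Ω

Final answer: V_th = 0.4286 V, R_th = 47.62 Ω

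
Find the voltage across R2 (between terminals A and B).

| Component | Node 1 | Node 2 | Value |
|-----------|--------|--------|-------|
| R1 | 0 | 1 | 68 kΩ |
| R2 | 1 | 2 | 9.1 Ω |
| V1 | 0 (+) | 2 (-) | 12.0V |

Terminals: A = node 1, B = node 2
R1 and R2 are in series across V1 (node 0 → node 1 → node 2), and the output A–B is taken across R2, so this is a voltage divider.
Series current: I = V1/(R1 + R2) = 12/(68000 + 9.1) = 12/68010 = 0.0001764 A
V_R2 = I × R2 = V1 × R2/(R1 + R2) = 12 × 9.1/68010 = 0.001606 V

Final answer: 0.001606 V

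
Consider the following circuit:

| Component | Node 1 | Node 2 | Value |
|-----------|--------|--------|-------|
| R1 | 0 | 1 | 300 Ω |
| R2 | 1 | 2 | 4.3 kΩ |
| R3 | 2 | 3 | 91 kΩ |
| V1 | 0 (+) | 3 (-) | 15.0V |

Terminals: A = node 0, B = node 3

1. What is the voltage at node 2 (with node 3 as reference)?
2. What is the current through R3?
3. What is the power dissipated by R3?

Nodal analysis, taking node 3 as the 0 V reference.
Source V1 fixes V_0 = 15 V.
KCL at each unknown node (sum of currents leaving = 0; resistances in Ω):
  Node 1: (V_1 - 15)/300 + (V_1 - V_2)/4300 = 0
  Node 2: (V_2 - V_1)/4300 + (V_2 - 0)/91000 = 0
Collecting terms (coefficients in siemens):
  0.003566·V_1 - 0.0002326·V_2 = 0.05
  0.0002435·V_2 - 0.0002326·V_1 = 0
Determinant D = (0.003566)(0.0002435) - (-0.0002326)(-0.0002326) = 0.0000008144
V_1 = [(0.05)(0.0002435) - (-0.0002326)(0)]/D = 14.95 V
V_2 = [(0.003566)(0) - (0.05)(-0.0002326)]/D = 14.28 V
Part 1:
  Read off the nodal solution: V_2 = 14.28 V
Part 2:
  I_R3 = (V_2 - V_3)/R3 = (14.28 - 0)/91000 = 0.0001569 A
  Magnitude: I_R3 = 0.0001569 A
Part 3:
  I_R3 = (V_2 - V_3)/R3 = (14.28 - 0)/91000 = 0.0001569 A
  P_R3 = I_R3² × R3 = (0.0001569)² × 91000 = 0.00224 W

Final answers:
1. V_2 = 14.28 V
2. I_R3 = 0.0001569 A
3. P_R3 = 0.00224 W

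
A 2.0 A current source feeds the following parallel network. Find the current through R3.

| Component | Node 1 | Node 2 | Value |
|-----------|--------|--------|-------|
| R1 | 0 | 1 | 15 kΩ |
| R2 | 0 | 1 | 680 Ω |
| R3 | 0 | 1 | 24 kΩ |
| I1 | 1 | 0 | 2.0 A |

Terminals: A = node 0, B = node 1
All resistors sit directly between nodes 0 and 1, so they are in parallel and share one voltage V; the full source current 2 A splits among them.
1/R_par = 1/15000 + 1/680 + 1/24000 = 0.001579 S  =>  R_par = 633.3 Ω
V = I × R_par = 2 × 633.3 = 1267 V
I_R3 = V/R3 = 1267/24000 = 0.05278 A

Final answer: 0.05278 A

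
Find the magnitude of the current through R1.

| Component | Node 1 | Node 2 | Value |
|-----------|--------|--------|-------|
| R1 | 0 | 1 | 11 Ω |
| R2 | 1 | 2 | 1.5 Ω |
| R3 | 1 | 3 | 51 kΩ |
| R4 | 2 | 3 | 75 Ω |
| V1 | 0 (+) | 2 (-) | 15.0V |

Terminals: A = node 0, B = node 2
Nodal analysis, taking node 2 as the 0 V reference.
Source V1 fixes V_0 = 15 V.
KCL at each unknown node (sum of currents leaving = 0; resistances in Ω):
  Node 1: (V_1 - 15)/11 + (V_1 - 0)/1.5 + (V_1 - V_3)/51000 = 0
  Node 3: (V_3 - V_1)/51000 + (V_3 - 0)/75 = 0
Collecting terms (coefficients in siemens):
  0.7576·V_1 - 0.00001961·V_3 = 1.364
  0.01335·V_3 - 0.00001961·V_1 = 0
Determinant D = (0.7576)(0.01335) - (-0.00001961)(-0.00001961) = 0.01012
V_1 = [(1.364)(0.01335) - (-0.00001961)(0)]/D = 1.8 V
V_3 = [(0.7576)(0) - (1.364)(-0.00001961)]/D = 0.002643 V
I_R1 = (V_0 - V_1)/R1 = (15 - 1.8)/11 = 1.2 A
|I_R1| = 1.2 A

Final answer: |I_R1| = 1.2 A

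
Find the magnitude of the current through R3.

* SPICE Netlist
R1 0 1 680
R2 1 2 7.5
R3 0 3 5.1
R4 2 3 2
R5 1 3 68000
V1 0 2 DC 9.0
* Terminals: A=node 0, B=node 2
Nodal analysis, taking node 2 as the 0 V reference.
Source V1 fixes V_0 = 9 V.
KCL at each unknown node (sum of currents leaving = 0; resistances in Ω):
  Node 1: (V_1 - 9)/680 + (V_1 - 0)/7.5 + (V_1 - V_3)/68000 = 0
  Node 3: (V_3 - 9)/5.1 + (V_3 - 0)/2 + (V_3 - V_1)/68000 = 0
Collecting terms (coefficients in siemens):
  0.1348·V_1 - 0.00001471·V_3 = 0.01324
  0.6961·V_3 - 0.00001471·V_1 = 1.765
Determinant D = (0.1348)(0.6961) - (-0.00001471)(-0.00001471) = 0.09385
V_1 = [(0.01324)(0.6961) - (-0.00001471)(1.765)]/D = 0.09845 V
V_3 = [(0.1348)(1.765) - (0.01324)(-0.00001471)]/D = 2.535 V
I_R3 = (V_0 - V_3)/R3 = (9 - 2.535)/5.1 = 1.268 A
|I_R3| = 1.268 A

Final answer: |I_R3| = 1.268 A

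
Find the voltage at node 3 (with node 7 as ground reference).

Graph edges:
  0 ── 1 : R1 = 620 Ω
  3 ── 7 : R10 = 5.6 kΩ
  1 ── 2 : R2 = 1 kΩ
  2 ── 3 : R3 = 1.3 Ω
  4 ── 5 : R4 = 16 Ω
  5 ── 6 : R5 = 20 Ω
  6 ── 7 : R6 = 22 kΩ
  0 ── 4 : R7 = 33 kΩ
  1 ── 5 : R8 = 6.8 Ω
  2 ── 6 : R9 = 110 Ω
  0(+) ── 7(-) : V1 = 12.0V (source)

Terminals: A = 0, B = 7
Nodal analysis, taking node 7 as the 0 V reference.
Source V1 fixes V_0 = 12 V.
KCL at each unknown node (sum of currents leaving = 0; resistances in Ω):
  Node 1: (V_1 - 12)/620 + (V_1 - V_2)/1000 + (V_1 - V_5)/6.8 = 0
  Node 2: (V_2 - V_1)/1000 + (V_2 - V_3)/1.3 + (V_2 - V_6)/110 = 0
  Node 3: (V_3 - V_2)/1.3 + (V_3 - 0)/5600 = 0
  Node 4: (V_4 - V_5)/16 + (V_4 - 12)/33000 = 0
  Node 5: (V_5 - V_4)/16 + (V_5 - V_6)/20 + (V_5 - V_1)/6.8 = 0
  Node 6: (V_6 - V_5)/20 + (V_6 - 0)/22000 + (V_6 - V_2)/110 = 0
Collecting terms (coefficients in siemens):
  0.1497·V_1 - 0.001·V_2 - 0.1471·V_5 = 0.01935
  0.7793·V_2 - 0.001·V_1 - 0.7692·V_3 - 0.009091·V_6 = 0
  0.7694·V_3 - 0.7692·V_2 = 0
  0.06253·V_4 - 0.0625·V_5 = 0.0003636
  0.2596·V_5 - 0.1471·V_1 - 0.0625·V_4 - 0.05·V_6 = 0
  0.05914·V_6 - 0.009091·V_2 - 0.05·V_5 = 0
Solving these 6 simultaneous equations (Gaussian elimination) gives:
  V_1 = 10.58 V, V_2 = 10.35 V, V_3 = 10.35 V, V_4 = 10.57 V
  V_5 = 10.57 V, V_6 = 10.53 V
The requested potential is V_3 = 10.35 V.

Final answer: V_3 = 10.35 V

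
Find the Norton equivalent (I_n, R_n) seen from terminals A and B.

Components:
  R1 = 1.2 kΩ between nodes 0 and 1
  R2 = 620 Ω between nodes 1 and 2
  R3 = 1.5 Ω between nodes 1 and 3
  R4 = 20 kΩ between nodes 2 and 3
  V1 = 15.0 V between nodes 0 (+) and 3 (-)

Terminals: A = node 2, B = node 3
Find the Thévenin equivalent first; then I_n = V_th/R_th and R_n = R_th.
Step 1 — V_th is the open-circuit voltage V_A - V_B (nothing connected across the terminals).
Nodal analysis, taking node 3 as the 0 V reference.
Source V1 fixes V_0 = 15 V.
KCL at each unknown node (sum of currents leaving = 0; resistances in Ω):
  Node 1: (V_1 - 15)/1200 + (V_1 - V_2)/620 + (V_1 - 0)/1.5 = 0
  Node 2: (V_2 - V_1)/620 + (V_2 - 0)/20000 = 0
Collecting terms (coefficients in siemens):
  0.6691·V_1 - 0.001613·V_2 = 0.0125
  0.001663·V_2 - 0.001613·V_1 = 0
Determinant D = (0.6691)(0.001663) - (-0.001613)(-0.001613) = 0.00111
V_1 = [(0.0125)(0.001663) - (-0.001613)(0)]/D = 0.01873 V
V_2 = [(0.6691)(0) - (0.0125)(-0.001613)]/D = 0.01816 V
V_th = V_2 - V_3 = 0.01816 - 0 = 0.01816 V
Step 2 — R_th: zero the source — replace V1 by a short circuit (node 3 merges into node 0) — and find the resistance seen between A (node 2) and B (node 0).
Reduce the network between node 2 (A) and node 0 (B) by series/parallel combination:
  Rp1 = R1 ‖ R3 (parallel, both between nodes 0 and 1) = 1/(1/1200 + 1/1.5) = 1.498 Ω
  Rs1 = R2 + Rp1 (series, joined only at node 1) = 620 + 1.498 = 621.5 Ω
  Rp2 = R4 ‖ Rs1 (parallel, both between nodes 0 and 2) = 1/(1/20000 + 1/621.5) = 602.8 Ω
R_th = 602.8 Ω
I_n = V_th/R_th = 0.01816/602.8 = 0.00003013 A, and R_n = R_th = 602.8 Ω

Final answer: I_n = 3.013e-05 A, R_n = 602.8 Ω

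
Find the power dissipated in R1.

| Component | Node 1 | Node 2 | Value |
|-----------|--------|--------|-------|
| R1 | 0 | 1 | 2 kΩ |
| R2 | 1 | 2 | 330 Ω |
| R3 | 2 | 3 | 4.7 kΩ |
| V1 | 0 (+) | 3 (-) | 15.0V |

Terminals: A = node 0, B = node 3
Nodal analysis, taking node 3 as the 0 V reference.
Source V1 fixes V_0 = 15 V.
KCL at each unknown node (sum of currents leaving = 0; resistances in Ω):
  Node 1: (V_1 - 15)/2000 + (V_1 - V_2)/330 = 0
  Node 2: (V_2 - V_1)/330 + (V_2 - 0)/4700 = 0
Collecting terms (coefficients in siemens):
  0.00353·V_1 - 0.00303·V_2 = 0.0075
  0.003243·V_2 - 0.00303·V_1 = 0
Determinant D = (0.00353)(0.003243) - (-0.00303)(-0.00303) = 0.000002266
V_1 = [(0.0075)(0.003243) - (-0.00303)(0)]/D = 10.73 V
V_2 = [(0.00353)(0) - (0.0075)(-0.00303)]/D = 10.03 V
I_R1 = (V_0 - V_1)/R1 = (15 - 10.73)/2000 = 0.002134 A
P_R1 = I_R1² × R1 = (0.002134)² × 2000 = 0.009105 W

Final answer: 0.009105 W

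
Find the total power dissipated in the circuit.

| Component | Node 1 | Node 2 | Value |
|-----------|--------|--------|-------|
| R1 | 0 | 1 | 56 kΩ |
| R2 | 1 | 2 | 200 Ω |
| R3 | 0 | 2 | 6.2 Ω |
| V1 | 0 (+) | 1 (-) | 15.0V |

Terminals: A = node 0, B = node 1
Nodal analysis, taking node 1 as the 0 V reference.
Source V1 fixes V_0 = 15 V.
KCL at each unknown node (sum of currents leaving = 0; resistances in Ω):
  Node 2: (V_2 - 0)/200 + (V_2 - 15)/6.2 = 0
Collecting terms: 0.1663 × V_2 = 2.419  =>  V_2 = 14.55 V
Power in each resistor, P = (ΔV)²/R:
  P_R1 = (15 - 0)²/56000 = 0.004018 W
  P_R2 = (0 - 14.55)²/200 = 1.058 W
  P_R3 = (15 - 14.55)²/6.2 = 0.03281 W
P_total = P_R1 + P_R2 + P_R3 = 1.095 W

Final answer: 1.095 W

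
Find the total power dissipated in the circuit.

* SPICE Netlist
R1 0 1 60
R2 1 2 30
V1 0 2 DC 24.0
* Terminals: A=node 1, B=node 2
Nodal analysis, taking node 2 as the 0 V reference.
Source V1 fixes V_0 = 24 V.
KCL at each unknown node (sum of currents leaving = 0; resistances in Ω):
  Node 1: (V_1 - 24)/60 + (V_1 - 0)/30 = 0
Collecting terms: 0.05 × V_1 = 0.4  =>  V_1 = 8 V
Power in each resistor, P = (ΔV)²/R:
  P_R1 = (24 - 8)²/60 = 4.267 W
  P_R2 = (8 - 0)²/30 = 2.133 W
P_total = P_R1 + P_R2 = 6.4 W

Final answer: 6.4 W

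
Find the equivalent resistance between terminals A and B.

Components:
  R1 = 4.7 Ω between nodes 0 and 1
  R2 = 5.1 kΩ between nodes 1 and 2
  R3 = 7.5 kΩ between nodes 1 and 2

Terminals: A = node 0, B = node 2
Reduce the network between node 0 (A) and node 2 (B) by series/parallel combination:
  Rp1 = R2 ‖ R3 (parallel, both between nodes 1 and 2) = 1/(1/5100 + 1/7500) = 3036 Ω
  Rs1 = R1 + Rp1 (series, joined only at node 1) = 4.7 + 3036 = 3040 Ω
R_eq = 3.04 kΩ

Final answer: 3.04 kΩ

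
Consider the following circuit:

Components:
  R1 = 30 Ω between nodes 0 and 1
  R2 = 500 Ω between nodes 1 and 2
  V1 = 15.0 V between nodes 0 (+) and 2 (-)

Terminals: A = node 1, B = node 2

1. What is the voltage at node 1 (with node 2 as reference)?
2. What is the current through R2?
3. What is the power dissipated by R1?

Nodal analysis, taking node 2 as the 0 V reference.
Source V1 fixes V_0 = 15 V.
KCL at each unknown node (sum of currents leaving = 0; resistances in Ω):
  Node 1: (V_1 - 15)/30 + (V_1 - 0)/500 = 0
Collecting terms: 0.03533 × V_1 = 0.5  =>  V_1 = 14.15 V
Part 1:
  Read off the nodal solution: V_1 = 14.15 V
Part 2:
  I_R2 = (V_1 - V_2)/R2 = (14.15 - 0)/500 = 0.0283 A
  Magnitude: I_R2 = 0.0283 A
Part 3:
  I_R1 = (V_0 - V_1)/R1 = (15 - 14.15)/30 = 0.0283 A
  P_R1 = I_R1² × R1 = (0.0283)² × 30 = 0.02403 W

Final answers:
1. V_1 = 14.15 V
2. I_R2 = 0.0283 A
3. P_R1 = 0.02403 W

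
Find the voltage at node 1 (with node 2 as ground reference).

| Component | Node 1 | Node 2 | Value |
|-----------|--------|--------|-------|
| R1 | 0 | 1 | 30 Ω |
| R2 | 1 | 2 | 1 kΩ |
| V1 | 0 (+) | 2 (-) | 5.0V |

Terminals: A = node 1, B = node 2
Nodal analysis, taking node 2 as the 0 V reference.
Source V1 fixes V_0 = 5 V.
KCL at each unknown node (sum of currents leaving = 0; resistances in Ω):
  Node 1: (V_1 - 5)/30 + (V_1 - 0)/1000 = 0
Collecting terms: 0.03433 × V_1 = 0.1667  =>  V_1 = 4.854 V
The requested potential is V_1 = 4.854 V.

Final answer: V_1 = 4.854 V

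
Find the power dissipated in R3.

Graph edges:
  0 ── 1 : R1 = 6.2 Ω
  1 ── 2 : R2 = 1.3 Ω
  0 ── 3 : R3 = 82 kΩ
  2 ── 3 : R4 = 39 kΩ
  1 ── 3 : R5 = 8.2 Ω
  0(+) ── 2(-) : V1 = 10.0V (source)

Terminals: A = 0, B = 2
Nodal analysis, taking node 2 as the 0 V reference.
Source V1 fixes V_0 = 10 V.
KCL at each unknown node (sum of currents leaving = 0; resistances in Ω):
  Node 1: (V_1 - 10)/6.2 + (V_1 - 0)/1.3 + (V_1 - V_3)/8.2 = 0
  Node 3: (V_3 - 10)/82000 + (V_3 - 0)/39000 + (V_3 - V_1)/8.2 = 0
Collecting terms (coefficients in siemens):
  1.052·V_1 - 0.122·V_3 = 1.613
  0.122·V_3 - 0.122·V_1 = 0.000122
Determinant D = (1.052)(0.122) - (-0.122)(-0.122) = 0.1135
V_1 = [(1.613)(0.122) - (-0.122)(0.000122)]/D = 1.733 V
V_3 = [(1.052)(0.000122) - (1.613)(-0.122)]/D = 1.734 V
I_R3 = (V_0 - V_3)/R3 = (10 - 1.734)/82000 = 0.0001008 A
P_R3 = I_R3² × R3 = (0.0001008)² × 82000 = 0.0008333 W

Final answer: 0.0008333 W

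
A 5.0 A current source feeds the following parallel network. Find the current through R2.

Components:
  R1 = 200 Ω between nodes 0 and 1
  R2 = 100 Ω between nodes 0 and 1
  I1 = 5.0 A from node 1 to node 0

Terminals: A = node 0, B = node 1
All resistors sit directly between nodes 0 and 1, so they are in parallel and share one voltage V; the full source current 5 A splits among them.
1/R_par = 1/200 + 1/100 = 0.015 S  =>  R_par = 66.67 Ω
V = I × R_par = 5 × 66.67 = 333.3 V
I_R2 = V/R2 = 333.3/100 = 3.333 A

Final answer: 3.333 A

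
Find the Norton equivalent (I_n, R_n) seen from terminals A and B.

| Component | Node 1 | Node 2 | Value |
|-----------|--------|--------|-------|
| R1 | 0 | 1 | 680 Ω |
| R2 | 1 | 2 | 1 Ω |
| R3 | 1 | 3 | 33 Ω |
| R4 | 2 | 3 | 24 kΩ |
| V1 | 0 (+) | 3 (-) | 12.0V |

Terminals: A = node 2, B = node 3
Find the Thévenin equivalent first; then I_n = V_th/R_th and R_n = R_th.
Step 1 — V_th is the open-circuit voltage V_A - V_B (nothing connected across the terminals).
Nodal analysis, taking node 3 as the 0 V reference.
Source V1 fixes V_0 = 12 V.
KCL at each unknown node (sum of currents leaving = 0; resistances in Ω):
  Node 1: (V_1 - 12)/680 + (V_1 - V_2)/1 + (V_1 - 0)/33 = 0
  Node 2: (V_2 - V_1)/1 + (V_2 - 0)/24000 = 0
Collecting terms (coefficients in siemens):
  1.032·V_1 - 1·V_2 = 0.01765
  1·V_2 - 1·V_1 = 0
Determinant D = (1.032)(1) - (-1)(-1) = 0.03182
V_1 = [(0.01765)(1) - (-1)(0)]/D = 0.5547 V
V_2 = [(1.032)(0) - (0.01765)(-1)]/D = 0.5546 V
V_th = V_2 - V_3 = 0.5546 - 0 = 0.5546 V
Step 2 — R_th: zero the source — replace V1 by a short circuit (node 3 merges into node 0) — and find the resistance seen between A (node 2) and B (node 0).
Reduce the network between node 2 (A) and node 0 (B) by series/parallel combination:
  Rp1 = R1 ‖ R3 (parallel, both between nodes 0 and 1) = 1/(1/680 + 1/33) = 31.47 Ω
  Rs1 = R2 + Rp1 (series, joined only at node 1) = 1 + 31.47 = 32.47 Ω
  Rp2 = R4 ‖ Rs1 (parallel, both between nodes 0 and 2) = 1/(1/24000 + 1/32.47) = 32.43 Ω
R_th = 32.43 Ω
I_n = V_th/R_th = 0.5546/32.43 = 0.0171 A, and R_n = R_th = 32.43 Ω

Final answer: I_n = 0.0171 A, R_n = 32.43 Ω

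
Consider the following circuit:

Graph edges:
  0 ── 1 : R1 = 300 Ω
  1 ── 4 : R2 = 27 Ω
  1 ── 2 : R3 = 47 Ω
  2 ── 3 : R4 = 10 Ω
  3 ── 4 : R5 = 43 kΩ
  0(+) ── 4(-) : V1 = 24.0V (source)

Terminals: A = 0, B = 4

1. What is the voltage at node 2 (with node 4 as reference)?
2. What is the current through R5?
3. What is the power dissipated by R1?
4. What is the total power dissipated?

Nodal analysis, taking node 4 as the 0 V reference.
Source V1 fixes V_0 = 24 V.
KCL at each unknown node (sum of currents leaving = 0; resistances in Ω):
  Node 1: (V_1 - 24)/300 + (V_1 - 0)/27 + (V_1 - V_2)/47 = 0
  Node 2: (V_2 - V_1)/47 + (V_2 - V_3)/10 = 0
  Node 3: (V_3 - V_2)/10 + (V_3 - 0)/43000 = 0
Collecting terms (coefficients in siemens):
  0.06165·V_1 - 0.02128·V_2 = 0.08
  0.1213·V_2 - 0.02128·V_1 - 0.1·V_3 = 0
  0.1·V_3 - 0.1·V_2 = 0
Solving these 3 simultaneous equations (Gaussian elimination) gives:
  V_1 = 1.981 V, V_2 = 1.978 V, V_3 = 1.978 V
Part 1:
  Read off the nodal solution: V_2 = 1.978 V
Part 2:
  I_R5 = (V_3 - V_4)/R5 = (1.978 - 0)/43000 = 0.000046 A
  Magnitude: I_R5 = 0.000046 A
Part 3:
  I_R1 = (V_0 - V_1)/R1 = (24 - 1.981)/300 = 0.0734 A
  P_R1 = I_R1² × R1 = (0.0734)² × 300 = 1.616 W
Part 4:
  Power in each resistor, P = (ΔV)²/R:
    P_R1 = (24 - 1.981)²/300 = 1.616 W
    P_R2 = (1.981 - 0)²/27 = 0.1453 W
    P_R3 = (1.981 - 1.978)²/47 = 0.00000009944 W
    P_R4 = (1.978 - 1.978)²/10 = 0.00000002116 W
    P_R5 = (1.978 - 0)²/43000 = 0.00009098 W
  P_total = P_R1 + P_R2 + P_R3 + P_R4 + P_R5 = 1.762 W

Final answers:
1. V_2 = 1.978 V
2. I_R5 = 4.6e-05 A
3. P_R1 = 1.616 W
4. P_total = 1.762 W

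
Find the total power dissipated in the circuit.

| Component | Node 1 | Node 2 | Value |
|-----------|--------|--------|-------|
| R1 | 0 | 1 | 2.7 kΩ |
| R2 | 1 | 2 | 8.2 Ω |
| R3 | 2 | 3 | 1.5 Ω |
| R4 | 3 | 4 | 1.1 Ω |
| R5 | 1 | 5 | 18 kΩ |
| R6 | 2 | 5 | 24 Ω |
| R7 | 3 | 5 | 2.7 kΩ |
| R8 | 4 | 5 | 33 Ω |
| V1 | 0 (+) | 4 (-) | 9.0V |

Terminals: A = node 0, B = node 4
Nodal analysis, taking node 4 as the 0 V reference.
Source V1 fixes V_0 = 9 V.
KCL at each unknown node (sum of currents leaving = 0; resistances in Ω):
  Node 1: (V_1 - 9)/2700 + (V_1 - V_2)/8.2 + (V_1 - V_5)/18000 = 0
  Node 2: (V_2 - V_1)/8.2 + (V_2 - V_3)/1.5 + (V_2 - V_5)/24 = 0
  Node 3: (V_3 - V_2)/1.5 + (V_3 - 0)/1.1 + (V_3 - V_5)/2700 = 0
  Node 5: (V_5 - V_1)/18000 + (V_5 - V_2)/24 + (V_5 - V_3)/2700 + (V_5 - 0)/33 = 0
Collecting terms (coefficients in siemens):
  0.1224·V_1 - 0.122·V_2 - 0.00005556·V_5 = 0.003333
  0.8303·V_2 - 0.122·V_1 - 0.6667·V_3 - 0.04167·V_5 = 0
  1.576·V_3 - 0.6667·V_2 - 0.0003704·V_5 = 0
  0.0724·V_5 - 0.00005556·V_1 - 0.04167·V_2 - 0.0003704·V_3 = 0
Solving these 4 simultaneous equations (Gaussian elimination) gives:
  V_1 = 0.03547 V, V_2 = 0.008254 V, V_3 = 0.003492 V, V_5 = 0.004796 V
Power in each resistor, P = (ΔV)²/R:
  P_R1 = (9 - 0.03547)²/2700 = 0.02976 W
  P_R2 = (0.03547 - 0.008254)²/8.2 = 0.0000903 W
  P_R3 = (0.008254 - 0.003492)²/1.5 = 0.00001512 W
  P_R4 = (0.003492 - 0)²/1.1 = 0.00001109 W
  P_R5 = (0.03547 - 0.004796)²/18000 = 0.00000005226 W
  P_R6 = (0.008254 - 0.004796)²/24 = 0.0000004984 W
  P_R7 = (0.003492 - 0.004796)²/2700 = 0.000000000629 W
  P_R8 = (0 - 0.004796)²/33 = 0.0000006969 W
P_total = P_R1 + P_R2 + P_R3 + P_R4 + P_R5 + P_R6 + P_R7 + P_R8 = 0.02988 W

Final answer: 0.02988 W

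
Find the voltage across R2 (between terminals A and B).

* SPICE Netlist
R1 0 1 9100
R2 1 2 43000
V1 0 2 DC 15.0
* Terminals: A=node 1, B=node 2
R1 and R2 are in series across V1 (node 0 → node 1 → node 2), and the output A–B is taken across R2, so this is a voltage divider.
Series current: I = V1/(R1 + R2) = 15/(9100 + 43000) = 15/52100 = 0.0002879 A
V_R2 = I × R2 = V1 × R2/(R1 + R2) = 15 × 43000/52100 = 12.38 V

Final answer: 12.38 V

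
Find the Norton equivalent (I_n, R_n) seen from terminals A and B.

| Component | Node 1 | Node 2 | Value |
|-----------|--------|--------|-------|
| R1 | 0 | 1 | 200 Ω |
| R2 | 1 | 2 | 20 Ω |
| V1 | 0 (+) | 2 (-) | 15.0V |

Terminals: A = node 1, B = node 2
Find the Thévenin equivalent first; then I_n = V_th/R_th and R_n = R_th.
Step 1 — V_th is the open-circuit voltage V_A - V_B (nothing connected across the terminals).
Nodal analysis, taking node 2 as the 0 V reference.
Source V1 fixes V_0 = 15 V.
KCL at each unknown node (sum of currents leaving = 0; resistances in Ω):
  Node 1: (V_1 - 15)/200 + (V_1 - 0)/20 = 0
Collecting terms: 0.055 × V_1 = 0.075  =>  V_1 = 1.364 V
V_th = V_1 - V_2 = 1.364 - 0 = 1.364 V
Step 2 — R_th: zero the source — replace V1 by a short circuit (node 2 merges into node 0) — and find the resistance seen between A (node 1) and B (node 0).
Reduce the network between node 1 (A) and node 0 (B) by series/parallel combination:
  Rp1 = R1 ‖ R2 (parallel, both between nodes 0 and 1) = 1/(1/200 + 1/20) = 18.18 Ω
R_th = 18.18 Ω
I_n = V_th/R_th = 1.364/18.18 = 0.075 A, and R_n = R_th = 18.18 Ω

Final answer: I_n = 0.075 A, R_n = 18.18 Ω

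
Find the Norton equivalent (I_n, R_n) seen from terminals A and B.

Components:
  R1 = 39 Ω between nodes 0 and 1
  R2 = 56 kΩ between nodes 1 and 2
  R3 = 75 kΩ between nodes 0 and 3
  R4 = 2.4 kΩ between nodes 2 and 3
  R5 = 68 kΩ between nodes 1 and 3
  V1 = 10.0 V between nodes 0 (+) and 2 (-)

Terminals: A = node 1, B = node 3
Find the Thévenin equivalent first; then I_n = V_th/R_th and R_n = R_th.
Step 1 — V_th is the open-circuit voltage V_A - V_B (nothing connected across the terminals).
Nodal analysis, taking node 2 as the 0 V reference.
Source V1 fixes V_0 = 10 V.
KCL at each unknown node (sum of currents leaving = 0; resistances in Ω):
  Node 1: (V_1 - 10)/39 + (V_1 - 0)/56000 + (V_1 - V_3)/68000 = 0
  Node 3: (V_3 - 10)/75000 + (V_3 - 0)/2400 + (V_3 - V_1)/68000 = 0
Collecting terms (coefficients in siemens):
  0.02567·V_1 - 0.00001471·V_3 = 0.2564
  0.0004447·V_3 - 0.00001471·V_1 = 0.0001333
Determinant D = (0.02567)(0.0004447) - (-0.00001471)(-0.00001471) = 0.00001142
V_1 = [(0.2564)(0.0004447) - (-0.00001471)(0.0001333)]/D = 9.988 V
V_3 = [(0.02567)(0.0001333) - (0.2564)(-0.00001471)]/D = 0.6301 V
V_th = V_1 - V_3 = 9.988 - 0.6301 = 9.358 V
Step 2 — R_th: zero the source — replace V1 by a short circuit (node 2 merges into node 0) — and find the resistance seen between A (node 1) and B (node 3).
Reduce the network between node 1 (A) and node 3 (B) by series/parallel combination:
  Rp1 = R1 ‖ R2 (parallel, both between nodes 0 and 1) = 1/(1/39 + 1/56000) = 38.97 Ω
  Rp2 = R3 ‖ R4 (parallel, both between nodes 0 and 3) = 1/(1/75000 + 1/2400) = 2326 Ω
  Rs1 = Rp1 + Rp2 (series, joined only at node 0) = 38.97 + 2326 = 2365 Ω
  Rp3 = R5 ‖ Rs1 (parallel, both between nodes 1 and 3) = 1/(1/68000 + 1/2365) = 2285 Ω
R_th = 2.285 kΩ
I_n = V_th/R_th = 9.358/2285 = 0.004095 A, and R_n = R_th = 2.285 kΩ

Final answer: I_n = 0.004095 A, R_n = 2.285 kΩ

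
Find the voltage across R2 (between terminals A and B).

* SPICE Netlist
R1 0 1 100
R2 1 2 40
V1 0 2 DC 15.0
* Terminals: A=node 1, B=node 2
R1 and R2 are in series across V1 (node 0 → node 1 → node 2), and the output A–B is taken across R2, so this is a voltage divider.
Series current: I = V1/(R1 + R2) = 15/(100 + 40) = 15/140 = 0.1071 A
V_R2 = I × R2 = V1 × R2/(R1 + R2) = 15 × 40/140 = 4.286 V

Final answer: 4.286 V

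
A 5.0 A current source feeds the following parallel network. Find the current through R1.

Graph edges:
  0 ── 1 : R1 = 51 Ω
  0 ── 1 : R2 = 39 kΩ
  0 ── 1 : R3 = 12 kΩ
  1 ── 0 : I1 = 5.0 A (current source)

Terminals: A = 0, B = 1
All resistors sit directly between nodes 0 and 1, so they are in parallel and share one voltage V; the full source current 5 A splits among them.
1/R_par = 1/51 + 1/39000 + 1/12000 = 0.01972 S  =>  R_par = 50.72 Ω
V = I × R_par = 5 × 50.72 = 253.6 V
I_R1 = V/R1 = 253.6/51 = 4.972 A

Final answer: 4.972 A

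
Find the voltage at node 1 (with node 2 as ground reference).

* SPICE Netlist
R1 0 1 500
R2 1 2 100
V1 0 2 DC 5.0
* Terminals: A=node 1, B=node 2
Nodal analysis, taking node 2 as the 0 V reference.
Source V1 fixes V_0 = 5 V.
KCL at each unknown node (sum of currents leaving = 0; resistances in Ω):
  Node 1: (V_1 - 5)/500 + (V_1 - 0)/100 = 0
Collecting terms: 0.012 × V_1 = 0.01  =>  V_1 = 0.8333 V
The requested potential is V_1 = 0.8333 V.

Final answer: V_1 = 0.8333 V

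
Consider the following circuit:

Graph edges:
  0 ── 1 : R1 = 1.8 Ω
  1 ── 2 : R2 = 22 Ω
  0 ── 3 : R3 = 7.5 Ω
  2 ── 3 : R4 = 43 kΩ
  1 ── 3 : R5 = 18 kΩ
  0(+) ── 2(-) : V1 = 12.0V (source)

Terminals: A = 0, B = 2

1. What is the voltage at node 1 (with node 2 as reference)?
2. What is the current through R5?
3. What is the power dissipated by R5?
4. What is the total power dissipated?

Nodal analysis, taking node 2 as the 0 V reference.
Source V1 fixes V_0 = 12 V.
KCL at each unknown node (sum of currents leaving = 0; resistances in Ω):
  Node 1: (V_1 - 12)/1.8 + (V_1 - 0)/22 + (V_1 - V_3)/18000 = 0
  Node 3: (V_3 - 12)/7.5 + (V_3 - 0)/43000 + (V_3 - V_1)/18000 = 0
Collecting terms (coefficients in siemens):
  0.6011·V_1 - 0.00005556·V_3 = 6.667
  0.1334·V_3 - 0.00005556·V_1 = 1.6
Determinant D = (0.6011)(0.1334) - (-0.00005556)(-0.00005556) = 0.08019
V_1 = [(6.667)(0.1334) - (-0.00005556)(1.6)]/D = 11.09 V
V_3 = [(0.6011)(1.6) - (6.667)(-0.00005556)]/D = 12 V
Part 1:
  Read off the nodal solution: V_1 = 11.09 V
Part 2:
  I_R5 = (V_1 - V_3)/R5 = (11.09 - 12)/18000 = -0.00005028 A
  Magnitude: I_R5 = 0.00005028 A
Part 3:
  I_R5 = (V_1 - V_3)/R5 = (11.09 - 12)/18000 = -0.00005028 A
  P_R5 = I_R5² × R5 = (-0.00005028)² × 18000 = 0.0000455 W
Part 4:
  Power in each resistor, P = (ΔV)²/R:
    P_R1 = (12 - 11.09)²/1.8 = 0.4575 W
    P_R2 = (11.09 - 0)²/22 = 5.593 W
    P_R3 = (12 - 12)²/7.5 = 0.0000008132 W
    P_R4 = (0 - 12)²/43000 = 0.003347 W
    P_R5 = (11.09 - 12)²/18000 = 0.0000455 W
  P_total = P_R1 + P_R2 + P_R3 + P_R4 + P_R5 = 6.054 W

Final answers:
1. V_1 = 11.09 V
2. I_R5 = 5.028e-05 A
3. P_R5 = 4.55e-05 W
4. P_total = 6.054 W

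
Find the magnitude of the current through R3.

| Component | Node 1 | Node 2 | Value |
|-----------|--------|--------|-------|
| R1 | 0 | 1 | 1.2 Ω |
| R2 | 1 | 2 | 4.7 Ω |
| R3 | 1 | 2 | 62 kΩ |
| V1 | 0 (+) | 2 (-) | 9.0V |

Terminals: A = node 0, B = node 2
Nodal analysis, taking node 2 as the 0 V reference.
Source V1 fixes V_0 = 9 V.
KCL at each unknown node (sum of currents leaving = 0; resistances in Ω):
  Node 1: (V_1 - 9)/1.2 + (V_1 - 0)/4.7 + (V_1 - 0)/62000 = 0
Collecting terms: 1.046 × V_1 = 7.5  =>  V_1 = 7.169 V
I_R3 = (V_1 - V_2)/R3 = (7.169 - 0)/62000 = 0.0001156 A
|I_R3| = 0.0001156 A

Final answer: |I_R3| = 0.0001156 A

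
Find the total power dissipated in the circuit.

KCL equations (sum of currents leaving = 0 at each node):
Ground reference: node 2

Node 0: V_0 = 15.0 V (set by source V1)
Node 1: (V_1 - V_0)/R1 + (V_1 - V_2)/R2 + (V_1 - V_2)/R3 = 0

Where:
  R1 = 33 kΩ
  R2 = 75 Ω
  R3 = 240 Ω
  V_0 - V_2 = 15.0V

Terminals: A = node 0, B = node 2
Nodal analysis, taking node 2 as the 0 V reference.
Source V1 fixes V_0 = 15 V.
KCL at each unknown node (sum of currents leaving = 0; resistances in Ω):
  Node 1: (V_1 - 15)/33000 + (V_1 - 0)/75 + (V_1 - 0)/240 = 0
Collecting terms: 0.01753 × V_1 = 0.0004545  =>  V_1 = 0.02593 V
Power in each resistor, P = (ΔV)²/R:
  P_R1 = (15 - 0.02593)²/33000 = 0.006795 W
  P_R2 = (0.02593 - 0)²/75 = 0.000008964 W
  P_R3 = (0.02593 - 0)²/240 = 0.000002801 W
P_total = P_R1 + P_R2 + P_R3 = 0.006806 W

Final answer: 0.006806 W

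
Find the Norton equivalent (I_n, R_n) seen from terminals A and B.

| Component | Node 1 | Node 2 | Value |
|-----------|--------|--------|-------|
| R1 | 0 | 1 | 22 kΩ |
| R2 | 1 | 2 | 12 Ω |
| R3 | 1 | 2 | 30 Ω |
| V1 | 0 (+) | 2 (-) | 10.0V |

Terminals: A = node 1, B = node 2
Find the Thévenin equivalent first; then I_n = V_th/R_th and R_n = R_th.
Step 1 — V_th is the open-circuit voltage V_A - V_B (nothing connected across the terminals).
Nodal analysis, taking node 2 as the 0 V reference.
Source V1 fixes V_0 = 10 V.
KCL at each unknown node (sum of currents leaving = 0; resistances in Ω):
  Node 1: (V_1 - 10)/22000 + (V_1 - 0)/12 + (V_1 - 0)/30 = 0
Collecting terms: 0.1167 × V_1 = 0.0004545  =>  V_1 = 0.003895 V
V_th = V_1 - V_2 = 0.003895 - 0 = 0.003895 V
Step 2 — R_th: zero the source — replace V1 by a short circuit (node 2 merges into node 0) — and find the resistance seen between A (node 1) and B (node 0).
Reduce the network between node 1 (A) and node 0 (B) by series/parallel combination:
  Rp1 = R1 ‖ R2 ‖ R3 (parallel, all between nodes 0 and 1) = 1/(1/22000 + 1/12 + 1/30) = 8.568 Ω
R_th = 8.568 Ω
I_n = V_th/R_th = 0.003895/8.568 = 0.0004545 A, and R_n = R_th = 8.568 Ω

Final answer: I_n = 0.0004545 A, R_n = 8.568 Ω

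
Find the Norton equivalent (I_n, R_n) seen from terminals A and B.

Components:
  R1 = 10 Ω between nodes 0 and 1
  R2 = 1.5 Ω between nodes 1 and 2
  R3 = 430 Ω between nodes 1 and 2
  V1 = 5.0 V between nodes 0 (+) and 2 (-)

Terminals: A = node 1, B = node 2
Find the Thévenin equivalent first; then I_n = V_th/R_th and R_n = R_th.
Step 1 — V_th is the open-circuit voltage V_A - V_B (nothing connected across the terminals).
Nodal analysis, taking node 2 as the 0 V reference.
Source V1 fixes V_0 = 5 V.
KCL at each unknown node (sum of currents leaving = 0; resistances in Ω):
  Node 1: (V_1 - 5)/10 + (V_1 - 0)/1.5 + (V_1 - 0)/430 = 0
Collecting terms: 0.769 × V_1 = 0.5  =>  V_1 = 0.6502 V
V_th = V_1 - V_2 = 0.6502 - 0 = 0.6502 V
Step 2 — R_th: zero the source — replace V1 by a short circuit (node 2 merges into node 0) — and find the resistance seen between A (node 1) and B (node 0).
Reduce the network between node 1 (A) and node 0 (B) by series/parallel combination:
  Rp1 = R1 ‖ R2 ‖ R3 (parallel, all between nodes 0 and 1) = 1/(1/10 + 1/1.5 + 1/430) = 1.3 Ω
R_th = 1.3 Ω
I_n = V_th/R_th = 0.6502/1.3 = 0.5 A, and R_n = R_th = 1.3 Ω

Final answer: I_n = 0.5 A, R_n = 1.3 Ω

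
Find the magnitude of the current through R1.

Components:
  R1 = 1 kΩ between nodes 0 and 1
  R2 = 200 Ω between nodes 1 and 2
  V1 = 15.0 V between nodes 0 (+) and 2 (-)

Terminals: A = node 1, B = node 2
Nodal analysis, taking node 2 as the 0 V reference.
Source V1 fixes V_0 = 15 V.
KCL at each unknown node (sum of currents leaving = 0; resistances in Ω):
  Node 1: (V_1 - 15)/1000 + (V_1 - 0)/200 = 0
Collecting terms: 0.006 × V_1 = 0.015  =>  V_1 = 2.5 V
I_R1 = (V_0 - V_1)/R1 = (15 - 2.5)/1000 = 0.0125 A
|I_R1| = 0.0125 A

Final answer: |I_R1| = 0.0125 A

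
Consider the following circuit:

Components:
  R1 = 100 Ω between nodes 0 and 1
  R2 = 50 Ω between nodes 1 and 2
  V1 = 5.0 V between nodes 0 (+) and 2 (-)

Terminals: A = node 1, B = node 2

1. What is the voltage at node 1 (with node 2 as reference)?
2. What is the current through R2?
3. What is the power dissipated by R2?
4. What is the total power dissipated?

Nodal analysis, taking node 2 as the 0 V reference.
Source V1 fixes V_0 = 5 V.
KCL at each unknown node (sum of currents leaving = 0; resistances in Ω):
  Node 1: (V_1 - 5)/100 + (V_1 - 0)/50 = 0
Collecting terms: 0.03 × V_1 = 0.05  =>  V_1 = 1.667 V
Part 1:
  Read off the nodal solution: V_1 = 1.667 V
Part 2:
  I_R2 = (V_1 - V_2)/R2 = (1.667 - 0)/50 = 0.03333 A
  Magnitude: I_R2 = 0.03333 A
Part 3:
  I_R2 = (V_1 - V_2)/R2 = (1.667 - 0)/50 = 0.03333 A
  P_R2 = I_R2² × R2 = (0.03333)² × 50 = 0.05556 W
Part 4:
  Power in each resistor, P = (ΔV)²/R:
    P_R1 = (5 - 1.667)²/100 = 0.1111 W
    P_R2 = (1.667 - 0)²/50 = 0.05556 W
  P_total = P_R1 + P_R2 = 0.1667 W

Final answers:
1. V_1 = 1.667 V
2. I_R2 = 0.03333 A
3. P_R2 = 0.05556 W
4. P_total = 0.1667 W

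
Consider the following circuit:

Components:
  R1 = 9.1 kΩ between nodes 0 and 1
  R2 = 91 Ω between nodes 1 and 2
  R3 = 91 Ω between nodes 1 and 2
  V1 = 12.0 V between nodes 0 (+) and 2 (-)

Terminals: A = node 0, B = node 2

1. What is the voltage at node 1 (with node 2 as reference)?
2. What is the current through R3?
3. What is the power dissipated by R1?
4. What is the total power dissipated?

Nodal analysis, taking node 2 as the 0 V reference.
Source V1 fixes V_0 = 12 V.
KCL at each unknown node (sum of currents leaving = 0; resistances in Ω):
  Node 1: (V_1 - 12)/9100 + (V_1 - 0)/91 + (V_1 - 0)/91 = 0
Collecting terms: 0.02209 × V_1 = 0.001319  =>  V_1 = 0.0597 V
Part 1:
  Read off the nodal solution: V_1 = 0.0597 V
Part 2:
  I_R3 = (V_1 - V_2)/R3 = (0.0597 - 0)/91 = 0.0006561 A
  Magnitude: I_R3 = 0.0006561 A
Part 3:
  I_R1 = (V_0 - V_1)/R1 = (12 - 0.0597)/9100 = 0.001312 A
  P_R1 = I_R1² × R1 = (0.001312)² × 9100 = 0.01567 W
Part 4:
  Power in each resistor, P = (ΔV)²/R:
    P_R1 = (12 - 0.0597)²/9100 = 0.01567 W
    P_R2 = (0.0597 - 0)²/91 = 0.00003917 W
    P_R3 = (0.0597 - 0)²/91 = 0.00003917 W
  P_total = P_R1 + P_R2 + P_R3 = 0.01575 W

Final answers:
1. V_1 = 0.0597 V
2. I_R3 = 0.0006561 A
3. P_R1 = 0.01567 W
4. P_total = 0.01575 W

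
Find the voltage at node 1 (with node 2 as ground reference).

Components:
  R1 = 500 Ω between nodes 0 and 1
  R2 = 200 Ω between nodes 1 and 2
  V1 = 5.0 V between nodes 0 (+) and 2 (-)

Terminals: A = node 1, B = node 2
Nodal analysis, taking node 2 as the 0 V reference.
Source V1 fixes V_0 = 5 V.
KCL at each unknown node (sum of currents leaving = 0; resistances in Ω):
  Node 1: (V_1 - 5)/500 + (V_1 - 0)/200 = 0
Collecting terms: 0.007 × V_1 = 0.01  =>  V_1 = 1.429 V
The requested potential is V_1 = 1.429 V.

Final answer: V_1 = 1.429 V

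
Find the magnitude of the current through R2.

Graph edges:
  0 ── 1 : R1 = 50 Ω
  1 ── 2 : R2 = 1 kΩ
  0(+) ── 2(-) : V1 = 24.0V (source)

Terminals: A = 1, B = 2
Nodal analysis, taking node 2 as the 0 V reference.
Source V1 fixes V_0 = 24 V.
KCL at each unknown node (sum of currents leaving = 0; resistances in Ω):
  Node 1: (V_1 - 24)/50 + (V_1 - 0)/1000 = 0
Collecting terms: 0.021 × V_1 = 0.48  =>  V_1 = 22.86 V
I_R2 = (V_1 - V_2)/R2 = (22.86 - 0)/1000 = 0.02286 A
|I_R2| = 0.02286 A

Final answer: |I_R2| = 0.02286 A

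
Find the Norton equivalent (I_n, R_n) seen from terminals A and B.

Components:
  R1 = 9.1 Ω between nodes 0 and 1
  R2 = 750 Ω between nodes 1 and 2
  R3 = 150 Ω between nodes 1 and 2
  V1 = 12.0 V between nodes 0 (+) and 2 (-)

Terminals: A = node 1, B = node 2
Find the Thévenin equivalent first; then I_n = V_th/R_th and R_n = R_th.
Step 1 — V_th is the open-circuit voltage V_A - V_B (nothing connected across the terminals).
Nodal analysis, taking node 2 as the 0 V reference.
Source V1 fixes V_0 = 12 V.
KCL at each unknown node (sum of currents leaving = 0; resistances in Ω):
  Node 1: (V_1 - 12)/9.1 + (V_1 - 0)/750 + (V_1 - 0)/150 = 0
Collecting terms: 0.1179 × V_1 = 1.319  =>  V_1 = 11.19 V
V_th = V_1 - V_2 = 11.19 - 0 = 11.19 V
Step 2 — R_th: zero the source — replace V1 by a short circuit (node 2 merges into node 0) — and find the resistance seen between A (node 1) and B (node 0).
Reduce the network between node 1 (A) and node 0 (B) by series/parallel combination:
  Rp1 = R1 ‖ R2 ‖ R3 (parallel, all between nodes 0 and 1) = 1/(1/9.1 + 1/750 + 1/150) = 8.482 Ω
R_th = 8.482 Ω
I_n = V_th/R_th = 11.19/8.482 = 1.319 A, and R_n = R_th = 8.482 Ω

Final answer: I_n = 1.319 A, R_n = 8.482 Ω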